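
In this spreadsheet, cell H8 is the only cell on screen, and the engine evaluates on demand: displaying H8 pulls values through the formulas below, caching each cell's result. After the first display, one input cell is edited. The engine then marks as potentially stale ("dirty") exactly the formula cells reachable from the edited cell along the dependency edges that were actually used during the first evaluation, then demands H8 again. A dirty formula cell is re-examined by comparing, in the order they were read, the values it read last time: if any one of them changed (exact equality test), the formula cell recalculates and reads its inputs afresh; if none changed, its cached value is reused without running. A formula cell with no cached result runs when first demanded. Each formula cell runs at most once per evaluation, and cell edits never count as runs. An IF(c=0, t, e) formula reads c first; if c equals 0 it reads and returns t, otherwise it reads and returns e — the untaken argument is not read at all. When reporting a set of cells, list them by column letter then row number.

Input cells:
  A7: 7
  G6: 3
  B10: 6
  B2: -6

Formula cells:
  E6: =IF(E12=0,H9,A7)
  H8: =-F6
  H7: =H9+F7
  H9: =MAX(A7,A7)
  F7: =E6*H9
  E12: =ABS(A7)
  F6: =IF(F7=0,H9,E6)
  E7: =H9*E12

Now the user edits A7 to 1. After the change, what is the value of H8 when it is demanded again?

Initial pass — values computed on the first demand:
  E12 = ABS(7) = 7
  H9 = MAX(7, 7) = 7
  E6 = IF(E12=0: E12=7 -> else branch A7) = 7
  F7 = 7 * 7 = 49
  F6 = IF(F7=0: F7=49 -> else branch E6) = 7
  H8 = -(7) = -7

Second demand — change propagation:
  E12: re-runs because A7 7->1; new result 1.
  H9: re-runs because A7 7->1; A7 7->1; new result 1.
  E6: re-runs because E12 7->1; A7 7->1; new result 1.
  F7: re-runs because E6 7->1; H9 7->1; new result 1.
  F6: re-runs because F7 49->1; E6 7->1; new result 1.
  H8: re-runs because F6 7->1; new result -1.

H8 now evaluates to -1.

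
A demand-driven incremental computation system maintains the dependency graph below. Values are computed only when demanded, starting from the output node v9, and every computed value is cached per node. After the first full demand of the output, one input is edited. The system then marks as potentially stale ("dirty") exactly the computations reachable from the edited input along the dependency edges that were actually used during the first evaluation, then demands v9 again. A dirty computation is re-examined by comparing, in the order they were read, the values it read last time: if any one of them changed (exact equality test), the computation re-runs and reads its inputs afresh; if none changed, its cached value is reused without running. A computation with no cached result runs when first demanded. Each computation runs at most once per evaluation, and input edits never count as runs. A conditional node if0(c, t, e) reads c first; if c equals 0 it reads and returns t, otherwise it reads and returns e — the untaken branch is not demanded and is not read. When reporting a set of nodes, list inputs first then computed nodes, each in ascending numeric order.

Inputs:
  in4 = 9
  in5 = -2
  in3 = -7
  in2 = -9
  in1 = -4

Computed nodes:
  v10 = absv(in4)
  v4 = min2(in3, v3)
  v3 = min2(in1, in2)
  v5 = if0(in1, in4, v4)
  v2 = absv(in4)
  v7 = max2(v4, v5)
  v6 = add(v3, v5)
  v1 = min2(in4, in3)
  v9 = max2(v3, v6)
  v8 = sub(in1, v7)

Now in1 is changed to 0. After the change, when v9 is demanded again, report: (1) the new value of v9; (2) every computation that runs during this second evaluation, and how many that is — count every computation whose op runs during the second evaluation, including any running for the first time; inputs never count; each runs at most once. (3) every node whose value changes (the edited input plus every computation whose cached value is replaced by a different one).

New value of v9: 0.
Computations that run: v3, v5, v6, v9 — 4 in total.
Values that change: in1, v5, v6, v9.
Key observation: a condition flipped, so demand moved to the other branch — v4 is never re-examined.

First evaluation (everything demanded from the output):
  v3 = min2(-4, -9) = -9
  v4 = min2(-7, -9) = -9
  v5 = if0(in1=-4 -> else branch v4) = -9
  v6 = add(-9, -9) = -18
  v9 = max2(-9, -18) = -9

Propagation after the edit:
  v3: runs — in1 -4->0; result -9 (same value as before).
  v4: marked dirty but never re-examined — demand shifted away from it.
  v5: runs — in1 -4->0; result 9.
  v6: runs — v5 -9->9; result 0.
  v9: runs — v6 -18->0; result 0.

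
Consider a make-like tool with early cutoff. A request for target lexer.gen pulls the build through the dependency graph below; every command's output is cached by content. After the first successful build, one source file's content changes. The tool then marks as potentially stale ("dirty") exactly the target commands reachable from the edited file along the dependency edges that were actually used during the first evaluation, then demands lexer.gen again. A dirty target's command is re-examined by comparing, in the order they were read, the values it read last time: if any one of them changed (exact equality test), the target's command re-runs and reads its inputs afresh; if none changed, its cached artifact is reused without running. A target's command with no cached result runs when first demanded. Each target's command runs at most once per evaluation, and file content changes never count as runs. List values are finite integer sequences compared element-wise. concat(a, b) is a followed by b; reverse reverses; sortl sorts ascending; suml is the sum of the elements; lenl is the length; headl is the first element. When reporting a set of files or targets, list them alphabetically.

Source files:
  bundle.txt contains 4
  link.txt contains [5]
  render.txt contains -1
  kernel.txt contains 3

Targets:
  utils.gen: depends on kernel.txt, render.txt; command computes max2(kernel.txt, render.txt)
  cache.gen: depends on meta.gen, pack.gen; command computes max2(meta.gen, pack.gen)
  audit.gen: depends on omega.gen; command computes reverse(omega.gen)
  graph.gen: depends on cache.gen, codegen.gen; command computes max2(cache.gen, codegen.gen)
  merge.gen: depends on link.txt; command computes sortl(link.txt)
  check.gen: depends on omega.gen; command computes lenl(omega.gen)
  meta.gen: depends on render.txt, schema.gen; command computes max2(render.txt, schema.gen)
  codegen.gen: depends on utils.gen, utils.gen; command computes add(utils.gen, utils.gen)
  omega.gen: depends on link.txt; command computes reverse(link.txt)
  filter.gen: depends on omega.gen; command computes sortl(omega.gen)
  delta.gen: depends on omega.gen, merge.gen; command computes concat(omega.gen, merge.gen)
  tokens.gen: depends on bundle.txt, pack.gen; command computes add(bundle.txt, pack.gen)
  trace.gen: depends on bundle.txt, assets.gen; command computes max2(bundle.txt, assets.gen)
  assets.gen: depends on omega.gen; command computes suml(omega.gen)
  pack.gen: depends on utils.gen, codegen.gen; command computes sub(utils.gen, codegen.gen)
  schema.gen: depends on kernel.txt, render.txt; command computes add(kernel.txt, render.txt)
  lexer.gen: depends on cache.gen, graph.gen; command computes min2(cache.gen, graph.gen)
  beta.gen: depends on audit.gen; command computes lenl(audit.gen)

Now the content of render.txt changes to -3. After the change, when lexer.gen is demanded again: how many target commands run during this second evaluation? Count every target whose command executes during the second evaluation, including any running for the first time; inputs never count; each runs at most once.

First demand of the output computes:
  schema.gen = add(3, -1) = 2
  meta.gen = max2(-1, 2) = 2
  utils.gen = max2(3, -1) = 3
  codegen.gen = add(3, 3) = 6
  pack.gen = sub(3, 6) = -3
  cache.gen = max2(2, -3) = 2
  graph.gen = max2(2, 6) = 6
  lexer.gen = min2(2, 6) = 2

After the edit, cleaning proceeds:
  schema.gen: a read changed (render.txt -1->-3) — executes, giving 0.
  meta.gen: a read changed (render.txt -1->-3; schema.gen 2->0) — executes, giving 0.
  utils.gen: a read changed (render.txt -1->-3) — executes, giving 3 — identical to its old value.
  codegen.gen: dirty, but its reads are unchanged (utils.gen unchanged, utils.gen unchanged); cached 6 stands.
  pack.gen: dirty, but its reads are unchanged (utils.gen unchanged, codegen.gen unchanged); cached -3 stands.
  cache.gen: a read changed (meta.gen 2->0) — executes, giving 0.
  graph.gen: a read changed (cache.gen 2->0) — executes, giving 6 — identical to its old value.
  lexer.gen: a read changed (cache.gen 2->0) — executes, giving 0.

Note where the cutoff bites: codegen.gen is checked, finds nothing changed, and keeps its cache.

6 target commands run: cache.gen, graph.gen, lexer.gen, meta.gen, schema.gen, utils.gen.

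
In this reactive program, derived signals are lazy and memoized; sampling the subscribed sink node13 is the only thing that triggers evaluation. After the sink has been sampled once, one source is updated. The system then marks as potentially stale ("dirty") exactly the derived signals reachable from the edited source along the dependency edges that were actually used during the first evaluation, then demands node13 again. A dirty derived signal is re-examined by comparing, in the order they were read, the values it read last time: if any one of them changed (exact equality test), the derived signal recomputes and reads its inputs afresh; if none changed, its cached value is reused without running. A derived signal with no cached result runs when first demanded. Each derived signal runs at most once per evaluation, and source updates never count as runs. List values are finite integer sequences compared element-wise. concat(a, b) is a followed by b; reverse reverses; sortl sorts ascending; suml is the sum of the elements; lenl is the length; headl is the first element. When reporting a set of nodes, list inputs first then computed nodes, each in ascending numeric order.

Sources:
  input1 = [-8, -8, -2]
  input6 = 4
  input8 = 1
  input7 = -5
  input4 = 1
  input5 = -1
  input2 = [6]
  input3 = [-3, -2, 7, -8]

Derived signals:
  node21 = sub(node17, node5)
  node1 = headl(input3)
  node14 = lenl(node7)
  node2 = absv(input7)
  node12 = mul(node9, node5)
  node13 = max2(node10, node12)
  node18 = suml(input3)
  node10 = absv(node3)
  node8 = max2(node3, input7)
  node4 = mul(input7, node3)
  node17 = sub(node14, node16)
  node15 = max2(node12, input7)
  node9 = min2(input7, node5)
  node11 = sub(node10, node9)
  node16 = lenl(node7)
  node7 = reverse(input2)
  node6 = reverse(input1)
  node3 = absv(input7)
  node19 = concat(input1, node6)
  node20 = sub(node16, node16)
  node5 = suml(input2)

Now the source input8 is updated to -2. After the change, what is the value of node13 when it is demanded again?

Demanding node13 again yields 5.
Note the shortcut — nothing in the graph depends on input8 at all, so no recomputation happens.

First demand of the output computes:
  node3 = absv(-5) = 5
  node5 = suml([6]) = 6
  node9 = min2(-5, 6) = -5
  node10 = absv(5) = 5
  node12 = mul(-5, 6) = -30
  node13 = max2(5, -30) = 5

After the edit, cleaning proceeds:
  no node depends on input8 at all; the second demand re-runs nothing.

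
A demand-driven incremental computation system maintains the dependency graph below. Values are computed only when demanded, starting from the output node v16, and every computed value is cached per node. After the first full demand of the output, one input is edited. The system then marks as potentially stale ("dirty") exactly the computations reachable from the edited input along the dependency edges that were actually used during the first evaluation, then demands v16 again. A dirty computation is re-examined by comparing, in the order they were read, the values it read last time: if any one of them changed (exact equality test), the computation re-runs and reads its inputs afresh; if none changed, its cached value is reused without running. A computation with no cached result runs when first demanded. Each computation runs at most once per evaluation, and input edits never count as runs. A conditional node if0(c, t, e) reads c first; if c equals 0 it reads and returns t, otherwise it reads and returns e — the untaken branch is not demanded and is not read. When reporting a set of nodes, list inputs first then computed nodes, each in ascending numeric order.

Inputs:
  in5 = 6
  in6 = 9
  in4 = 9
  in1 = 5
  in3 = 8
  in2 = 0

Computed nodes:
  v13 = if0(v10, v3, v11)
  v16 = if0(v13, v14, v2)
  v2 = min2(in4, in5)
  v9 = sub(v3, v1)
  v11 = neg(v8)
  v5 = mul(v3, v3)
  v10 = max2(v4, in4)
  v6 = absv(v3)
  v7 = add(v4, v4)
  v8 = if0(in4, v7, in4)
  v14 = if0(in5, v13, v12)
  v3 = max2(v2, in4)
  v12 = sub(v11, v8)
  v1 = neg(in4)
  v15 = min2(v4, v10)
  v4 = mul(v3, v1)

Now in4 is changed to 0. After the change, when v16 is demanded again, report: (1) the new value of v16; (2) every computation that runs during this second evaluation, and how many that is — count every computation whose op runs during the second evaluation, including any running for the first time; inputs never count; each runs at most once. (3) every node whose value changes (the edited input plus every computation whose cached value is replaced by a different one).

New value of v16: 0.
Computations that run: v1, v2, v3, v4, v7, v8, v10, v11, v12, v13, v14, v16 — 12 in total.
Values that change: in4, v1, v2, v3, v4, v8, v10, v11, v13, v16.
Key observation: a condition flipped, so demand reaches new nodes — v7, v12, v14 run for the first time.

First evaluation (everything demanded from the output):
  v1 = neg(9) = -9
  v2 = min2(9, 6) = 6
  v3 = max2(6, 9) = 9
  v4 = mul(9, -9) = -81
  v8 = if0(in4=9 -> else branch in4) = 9
  v10 = max2(-81, 9) = 9
  v11 = neg(9) = -9
  v13 = if0(v10=9 -> else branch v11) = -9
  v16 = if0(v13=-9 -> else branch v2) = 6

Propagation after the edit:
  v1: runs — in4 9->0; result 0.
  v2: runs — in4 9->0; result 0.
  v3: runs — v2 6->0; in4 9->0; result 0.
  v4: runs — v3 9->0; v1 -9->0; result 0.
  v7: demanded for the first time — runs, produces 0.
  v8: runs — in4 9->0; in4 9->0; result 0.
  v10: runs — v4 -81->0; in4 9->0; result 0.
  v11: runs — v8 9->0; result 0.
  v12: demanded for the first time — runs, produces 0.
  v13: runs — v10 9->0; v11 -9->0; result 0.
  v14: demanded for the first time — runs, produces 0.
  v16: runs — v13 -9->0; v2 6->0; result 0.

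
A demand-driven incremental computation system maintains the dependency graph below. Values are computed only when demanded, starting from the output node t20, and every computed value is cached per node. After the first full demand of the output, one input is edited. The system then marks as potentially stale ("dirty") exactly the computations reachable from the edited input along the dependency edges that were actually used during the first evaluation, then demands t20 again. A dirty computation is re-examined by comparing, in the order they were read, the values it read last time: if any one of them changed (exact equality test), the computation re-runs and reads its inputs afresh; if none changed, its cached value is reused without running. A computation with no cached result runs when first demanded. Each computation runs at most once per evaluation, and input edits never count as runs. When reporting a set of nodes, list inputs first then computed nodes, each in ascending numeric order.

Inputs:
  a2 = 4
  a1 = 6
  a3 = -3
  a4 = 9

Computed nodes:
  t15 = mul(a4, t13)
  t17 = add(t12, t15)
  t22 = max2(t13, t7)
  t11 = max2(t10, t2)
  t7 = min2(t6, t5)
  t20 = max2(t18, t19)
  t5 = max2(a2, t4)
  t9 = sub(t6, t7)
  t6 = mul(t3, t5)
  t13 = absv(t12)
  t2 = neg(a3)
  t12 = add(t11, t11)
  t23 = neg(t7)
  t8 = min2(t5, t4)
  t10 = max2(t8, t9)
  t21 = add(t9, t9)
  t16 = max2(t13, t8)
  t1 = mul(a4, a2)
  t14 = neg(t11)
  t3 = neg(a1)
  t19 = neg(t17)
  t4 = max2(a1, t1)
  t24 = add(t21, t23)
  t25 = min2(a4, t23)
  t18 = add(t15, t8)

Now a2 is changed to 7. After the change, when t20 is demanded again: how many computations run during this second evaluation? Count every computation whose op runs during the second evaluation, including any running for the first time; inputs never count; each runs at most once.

First evaluation (everything demanded from the output):
  t1 = mul(9, 4) = 36
  t2 = neg(-3) = 3
  t3 = neg(6) = -6
  t4 = max2(6, 36) = 36
  t5 = max2(4, 36) = 36
  t6 = mul(-6, 36) = -216
  t7 = min2(-216, 36) = -216
  t8 = min2(36, 36) = 36
  t9 = sub(-216, -216) = 0
  t10 = max2(36, 0) = 36
  t11 = max2(36, 3) = 36
  t12 = add(36, 36) = 72
  t13 = absv(72) = 72
  t15 = mul(9, 72) = 648
  t17 = add(72, 648) = 720
  t18 = add(648, 36) = 684
  t19 = neg(720) = -720
  t20 = max2(684, -720) = 684

Propagation after the edit:
  t1: runs — a2 4->7; result 63.
  t4: runs — t1 36->63; result 63.
  t5: runs — a2 4->7; t4 36->63; result 63.
  t6: runs — t5 36->63; result -378.
  t7: runs — t6 -216->-378; t5 36->63; result -378.
  t8: runs — t5 36->63; t4 36->63; result 63.
  t9: runs — t6 -216->-378; t7 -216->-378; result 0 (same value as before).
  t10: runs — t8 36->63; result 63.
  t11: runs — t10 36->63; result 63.
  t12: runs — t11 36->63; t11 36->63; result 126.
  t13: runs — t12 72->126; result 126.
  t15: runs — t13 72->126; result 1134.
  t17: runs — t12 72->126; t15 648->1134; result 1260.
  t18: runs — t15 648->1134; t8 36->63; result 1197.
  t19: runs — t17 720->1260; result -1260.
  t20: runs — t18 684->1197; t19 -720->-1260; result 1197.

Computations that run: t1, t4, t5, t6, t7, t8, t9, t10, t11, t12, t13, t15, t17, t18, t19, t20 — 16 in total.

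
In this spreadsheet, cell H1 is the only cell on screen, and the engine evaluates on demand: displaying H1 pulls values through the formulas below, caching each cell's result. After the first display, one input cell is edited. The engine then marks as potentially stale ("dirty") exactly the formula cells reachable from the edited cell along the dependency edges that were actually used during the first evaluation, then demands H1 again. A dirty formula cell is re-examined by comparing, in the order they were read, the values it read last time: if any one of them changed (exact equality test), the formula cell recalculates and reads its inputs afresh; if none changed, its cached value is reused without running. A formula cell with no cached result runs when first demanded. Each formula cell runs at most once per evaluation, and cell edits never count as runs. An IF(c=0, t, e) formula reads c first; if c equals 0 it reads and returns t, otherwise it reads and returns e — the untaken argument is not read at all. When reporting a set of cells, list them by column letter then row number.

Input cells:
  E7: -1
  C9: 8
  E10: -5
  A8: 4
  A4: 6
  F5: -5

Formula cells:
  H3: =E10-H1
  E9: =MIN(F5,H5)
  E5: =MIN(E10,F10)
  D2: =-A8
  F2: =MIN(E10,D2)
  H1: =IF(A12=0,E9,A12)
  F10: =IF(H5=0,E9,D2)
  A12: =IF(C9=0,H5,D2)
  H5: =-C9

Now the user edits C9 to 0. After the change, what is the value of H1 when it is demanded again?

H1 now evaluates to -5.
The important point: the flipped condition pulls in fresh nodes; E9, H5 run for the first time.

Initial pass — values computed on the first demand:
  D2 = -(4) = -4
  A12 = IF(C9=0: C9=8 -> else branch D2) = -4
  H1 = IF(A12=0: A12=-4 -> else branch A12) = -4

Second demand — change propagation:
  H5: newly demanded (no cache) — executes and yields 0.
  A12: re-runs because C9 8->0; new result 0.
  E9: newly demanded (no cache) — executes and yields -5.
  H1: re-runs because A12 -4->0; A12 -4->0; new result -5.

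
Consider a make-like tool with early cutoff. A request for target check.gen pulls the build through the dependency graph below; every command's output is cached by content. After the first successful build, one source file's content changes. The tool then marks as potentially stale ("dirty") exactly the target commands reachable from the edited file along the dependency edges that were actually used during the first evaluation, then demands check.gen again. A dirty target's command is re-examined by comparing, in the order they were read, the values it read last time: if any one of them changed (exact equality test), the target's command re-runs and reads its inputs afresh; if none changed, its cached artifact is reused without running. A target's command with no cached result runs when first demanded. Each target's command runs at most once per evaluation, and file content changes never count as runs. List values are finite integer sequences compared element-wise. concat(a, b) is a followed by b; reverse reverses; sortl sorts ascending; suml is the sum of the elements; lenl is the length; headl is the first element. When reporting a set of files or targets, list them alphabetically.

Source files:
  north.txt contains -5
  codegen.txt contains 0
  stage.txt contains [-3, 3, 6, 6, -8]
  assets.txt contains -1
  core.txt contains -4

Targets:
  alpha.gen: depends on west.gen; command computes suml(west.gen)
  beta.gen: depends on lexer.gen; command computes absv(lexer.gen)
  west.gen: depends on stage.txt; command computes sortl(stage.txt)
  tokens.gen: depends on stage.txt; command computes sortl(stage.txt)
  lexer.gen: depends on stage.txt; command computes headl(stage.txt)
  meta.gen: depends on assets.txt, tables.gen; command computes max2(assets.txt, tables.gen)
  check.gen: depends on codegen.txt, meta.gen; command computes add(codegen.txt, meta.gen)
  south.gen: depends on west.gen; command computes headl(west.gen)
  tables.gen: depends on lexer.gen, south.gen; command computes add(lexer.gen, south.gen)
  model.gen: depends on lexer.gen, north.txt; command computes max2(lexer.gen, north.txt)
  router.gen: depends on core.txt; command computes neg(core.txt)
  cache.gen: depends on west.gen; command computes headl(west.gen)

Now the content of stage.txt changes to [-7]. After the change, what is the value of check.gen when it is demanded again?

First demand of the output computes:
  lexer.gen = headl([-3, 3, 6, 6, -8]) = -3
  west.gen = sortl([-3, 3, 6, 6, -8]) = [-8, -3, 3, 6, 6]
  south.gen = headl([-8, -3, 3, 6, 6]) = -8
  tables.gen = add(-3, -8) = -11
  meta.gen = max2(-1, -11) = -1
  check.gen = add(0, -1) = -1

After the edit, cleaning proceeds:
  lexer.gen: a read changed (stage.txt [-3, 3, 6, 6, -8]->[-7]) — executes, giving -7.
  west.gen: a read changed (stage.txt [-3, 3, 6, 6, -8]->[-7]) — executes, giving [-7].
  south.gen: a read changed (west.gen [-8, -3, 3, 6, 6]->[-7]) — executes, giving -7.
  tables.gen: a read changed (lexer.gen -3->-7; south.gen -8->-7) — executes, giving -14.
  meta.gen: a read changed (tables.gen -11->-14) — executes, giving -1 — identical to its old value.
  check.gen: dirty, but its reads are unchanged (codegen.txt unchanged, meta.gen unchanged); cached -1 stands.

Note the absorption at meta.gen: it re-runs yet its value is the same, leaving the output's value untouched.

Demanding check.gen again yields -1.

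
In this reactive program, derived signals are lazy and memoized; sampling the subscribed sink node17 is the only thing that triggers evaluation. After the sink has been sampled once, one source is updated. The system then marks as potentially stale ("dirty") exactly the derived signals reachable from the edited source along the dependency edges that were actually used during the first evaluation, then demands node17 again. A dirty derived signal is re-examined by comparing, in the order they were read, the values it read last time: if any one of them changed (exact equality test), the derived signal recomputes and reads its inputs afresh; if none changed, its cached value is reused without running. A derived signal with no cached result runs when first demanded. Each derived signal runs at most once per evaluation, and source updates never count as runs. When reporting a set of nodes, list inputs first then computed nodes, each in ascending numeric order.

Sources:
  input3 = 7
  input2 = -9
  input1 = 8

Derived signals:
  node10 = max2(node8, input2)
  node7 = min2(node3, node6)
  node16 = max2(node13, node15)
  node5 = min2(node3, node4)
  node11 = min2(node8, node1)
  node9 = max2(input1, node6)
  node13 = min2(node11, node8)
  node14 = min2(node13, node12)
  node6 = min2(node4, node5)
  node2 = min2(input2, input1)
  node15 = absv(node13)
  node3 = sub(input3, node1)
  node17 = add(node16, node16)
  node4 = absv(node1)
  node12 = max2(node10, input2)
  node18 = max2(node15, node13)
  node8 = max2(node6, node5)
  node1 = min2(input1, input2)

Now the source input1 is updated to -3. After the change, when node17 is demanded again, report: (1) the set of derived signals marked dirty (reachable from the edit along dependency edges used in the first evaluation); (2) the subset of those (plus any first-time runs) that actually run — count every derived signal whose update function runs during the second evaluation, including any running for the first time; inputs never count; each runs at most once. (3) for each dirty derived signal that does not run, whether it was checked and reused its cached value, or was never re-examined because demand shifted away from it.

The edit dirties: node1, node3, node4, node5, node6, node8, node11, node13, node15, node16, node17.
1 derived signals run: node1.
Cache hits after checking: node3, node4, node5, node6, node8, node11, node13, node15, node16, node17.
Note the absorption at node1: it re-runs yet its value is the same, leaving the output's value untouched.

First demand of the output computes:
  node1 = min2(8, -9) = -9
  node3 = sub(7, -9) = 16
  node4 = absv(-9) = 9
  node5 = min2(16, 9) = 9
  node6 = min2(9, 9) = 9
  node8 = max2(9, 9) = 9
  node11 = min2(9, -9) = -9
  node13 = min2(-9, 9) = -9
  node15 = absv(-9) = 9
  node16 = max2(-9, 9) = 9
  node17 = add(9, 9) = 18

After the edit, cleaning proceeds:
  node1: a read changed (input1 8->-3) — executes, giving -9 — identical to its old value.
  node3: dirty, but its reads are unchanged (input3 unchanged, node1 unchanged); cached 16 stands.
  node4: dirty, but its reads are unchanged (node1 unchanged); cached 9 stands.
  node5: dirty, but its reads are unchanged (node3 unchanged, node4 unchanged); cached 9 stands.
  node6: dirty, but its reads are unchanged (node4 unchanged, node5 unchanged); cached 9 stands.
  node8: dirty, but its reads are unchanged (node6 unchanged, node5 unchanged); cached 9 stands.
  node11: dirty, but its reads are unchanged (node8 unchanged, node1 unchanged); cached -9 stands.
  node13: dirty, but its reads are unchanged (node11 unchanged, node8 unchanged); cached -9 stands.
  node15: dirty, but its reads are unchanged (node13 unchanged); cached 9 stands.
  node16: dirty, but its reads are unchanged (node13 unchanged, node15 unchanged); cached 9 stands.
  node17: dirty, but its reads are unchanged (node16 unchanged, node16 unchanged); cached 18 stands.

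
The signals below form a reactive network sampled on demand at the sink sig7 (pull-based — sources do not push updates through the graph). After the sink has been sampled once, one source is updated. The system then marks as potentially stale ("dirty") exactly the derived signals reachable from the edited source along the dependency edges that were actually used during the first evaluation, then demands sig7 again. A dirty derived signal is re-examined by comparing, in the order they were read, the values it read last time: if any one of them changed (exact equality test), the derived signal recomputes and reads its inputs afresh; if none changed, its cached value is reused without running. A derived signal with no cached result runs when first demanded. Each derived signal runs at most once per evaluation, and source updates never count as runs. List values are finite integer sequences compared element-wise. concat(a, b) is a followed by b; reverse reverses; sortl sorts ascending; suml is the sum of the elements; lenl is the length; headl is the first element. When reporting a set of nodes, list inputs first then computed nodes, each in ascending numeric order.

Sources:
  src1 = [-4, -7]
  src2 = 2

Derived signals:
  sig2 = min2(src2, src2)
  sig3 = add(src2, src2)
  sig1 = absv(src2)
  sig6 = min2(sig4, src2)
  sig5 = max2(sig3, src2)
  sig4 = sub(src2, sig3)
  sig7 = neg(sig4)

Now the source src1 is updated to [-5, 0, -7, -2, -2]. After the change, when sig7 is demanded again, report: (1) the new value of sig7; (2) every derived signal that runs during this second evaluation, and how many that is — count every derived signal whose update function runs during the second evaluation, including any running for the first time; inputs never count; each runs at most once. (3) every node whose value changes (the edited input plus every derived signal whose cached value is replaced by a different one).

Initial pass — values computed on the first demand:
  sig3 = add(2, 2) = 4
  sig4 = sub(2, 4) = -2
  sig7 = neg(-2) = 2

Second demand — change propagation:
  no demanded computation ever read src1, so the edit dirties nothing and nothing runs.

The important point: nothing the output needs ever reads src1, so the edit is invisible to it.

sig7 now evaluates to 2.
Run set: none (0 run).
Changed values: src1.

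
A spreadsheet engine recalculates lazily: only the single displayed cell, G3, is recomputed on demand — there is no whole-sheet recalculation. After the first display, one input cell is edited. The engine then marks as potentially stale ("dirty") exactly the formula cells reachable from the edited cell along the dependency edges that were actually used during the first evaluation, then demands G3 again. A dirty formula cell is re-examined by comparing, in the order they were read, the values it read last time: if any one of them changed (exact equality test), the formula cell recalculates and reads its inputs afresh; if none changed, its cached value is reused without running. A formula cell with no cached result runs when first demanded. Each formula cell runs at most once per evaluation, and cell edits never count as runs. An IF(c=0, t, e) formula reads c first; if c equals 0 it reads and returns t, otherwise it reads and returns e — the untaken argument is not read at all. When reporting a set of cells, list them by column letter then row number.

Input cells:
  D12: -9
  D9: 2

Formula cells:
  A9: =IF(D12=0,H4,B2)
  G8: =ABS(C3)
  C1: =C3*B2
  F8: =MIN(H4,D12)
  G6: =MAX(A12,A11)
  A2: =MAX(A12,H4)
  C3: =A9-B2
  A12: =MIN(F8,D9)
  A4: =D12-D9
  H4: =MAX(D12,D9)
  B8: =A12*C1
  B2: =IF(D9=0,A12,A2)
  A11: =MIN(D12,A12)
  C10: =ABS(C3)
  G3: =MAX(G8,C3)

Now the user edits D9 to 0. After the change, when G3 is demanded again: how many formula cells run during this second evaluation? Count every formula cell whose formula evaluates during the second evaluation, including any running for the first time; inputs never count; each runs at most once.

First evaluation (everything demanded from the output):
  H4 = MAX(-9, 2) = 2
  F8 = MIN(2, -9) = -9
  A12 = MIN(-9, 2) = -9
  A2 = MAX(-9, 2) = 2
  B2 = IF(D9=0: D9=2 -> else branch A2) = 2
  A9 = IF(D12=0: D12=-9 -> else branch B2) = 2
  C3 = 2 - 2 = 0
  G8 = ABS(0) = 0
  G3 = MAX(0, 0) = 0

Propagation after the edit:
  H4: runs — D9 2->0; result 0.
  F8: runs — H4 2->0; result -9 (same value as before).
  A12: runs — D9 2->0; result -9 (same value as before).
  A2: marked dirty but never re-examined — demand shifted away from it.
  B2: runs — D9 2->0; result -9.
  A9: runs — B2 2->-9; result -9.
  C3: runs — A9 2->-9; B2 2->-9; result 0 (same value as before).
  G8: checked — values it read are unchanged (C3 unchanged); reused cached 0 without running.
  G3: checked — values it read are unchanged (G8 unchanged, C3 unchanged); reused cached 0 without running.

Key observation: a condition flipped, so demand moved to the other branch — A2 is never re-examined.

Formula cells that run: A9, A12, B2, C3, F8, H4 — 6 in total.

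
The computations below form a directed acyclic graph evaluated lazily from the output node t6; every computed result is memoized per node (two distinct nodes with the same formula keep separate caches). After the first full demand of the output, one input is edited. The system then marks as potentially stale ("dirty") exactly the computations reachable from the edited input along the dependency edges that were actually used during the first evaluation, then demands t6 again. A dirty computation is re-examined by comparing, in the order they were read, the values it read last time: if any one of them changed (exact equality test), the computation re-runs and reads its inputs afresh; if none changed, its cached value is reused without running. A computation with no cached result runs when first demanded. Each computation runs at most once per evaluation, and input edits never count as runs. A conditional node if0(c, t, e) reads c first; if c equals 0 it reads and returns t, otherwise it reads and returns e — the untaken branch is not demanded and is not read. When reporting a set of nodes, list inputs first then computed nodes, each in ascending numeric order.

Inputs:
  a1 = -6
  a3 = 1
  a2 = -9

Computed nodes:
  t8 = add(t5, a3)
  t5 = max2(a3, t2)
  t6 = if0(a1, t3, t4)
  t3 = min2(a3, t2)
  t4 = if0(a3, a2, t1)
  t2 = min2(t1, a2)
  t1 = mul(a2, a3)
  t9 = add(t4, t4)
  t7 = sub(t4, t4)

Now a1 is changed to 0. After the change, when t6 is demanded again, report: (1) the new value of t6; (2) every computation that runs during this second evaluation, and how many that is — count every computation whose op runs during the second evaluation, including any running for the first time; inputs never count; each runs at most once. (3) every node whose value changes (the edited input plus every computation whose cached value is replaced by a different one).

First demand of the output computes:
  t1 = mul(-9, 1) = -9
  t4 = if0(a3=1 -> else branch t1) = -9
  t6 = if0(a1=-6 -> else branch t4) = -9

After the edit, cleaning proceeds:
  t2: had never run; runs now, result -9.
  t3: had never run; runs now, result -9.
  t6: a read changed (a1 -6->0) — executes, giving -9 — identical to its old value.

Note the branch switch — t2, t3 had no cache and run now for the first time.

Demanding t6 again yields -9.
3 computations run: t2, t3, t6.
The nodes whose values change: a1.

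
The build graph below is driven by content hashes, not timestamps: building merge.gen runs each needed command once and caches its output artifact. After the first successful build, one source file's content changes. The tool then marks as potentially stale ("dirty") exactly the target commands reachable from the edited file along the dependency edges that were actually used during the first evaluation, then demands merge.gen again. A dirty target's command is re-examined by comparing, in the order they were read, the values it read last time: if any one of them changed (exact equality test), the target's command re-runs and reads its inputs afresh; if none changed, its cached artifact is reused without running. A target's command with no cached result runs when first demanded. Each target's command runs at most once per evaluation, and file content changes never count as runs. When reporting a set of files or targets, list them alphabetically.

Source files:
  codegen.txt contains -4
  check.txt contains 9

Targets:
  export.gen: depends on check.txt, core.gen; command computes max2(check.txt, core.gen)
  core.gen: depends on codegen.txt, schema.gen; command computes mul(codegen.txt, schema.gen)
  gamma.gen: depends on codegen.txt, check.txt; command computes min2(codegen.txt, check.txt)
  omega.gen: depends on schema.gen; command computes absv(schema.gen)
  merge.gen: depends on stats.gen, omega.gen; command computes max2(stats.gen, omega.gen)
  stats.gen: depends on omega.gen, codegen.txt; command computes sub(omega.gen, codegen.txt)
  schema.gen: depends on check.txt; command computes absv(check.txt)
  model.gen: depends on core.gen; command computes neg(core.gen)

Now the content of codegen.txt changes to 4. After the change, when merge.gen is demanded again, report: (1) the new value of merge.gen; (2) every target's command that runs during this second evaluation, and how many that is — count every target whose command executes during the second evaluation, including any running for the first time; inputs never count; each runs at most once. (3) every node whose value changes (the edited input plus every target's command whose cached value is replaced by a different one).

merge.gen now evaluates to 9.
Run set: merge.gen, stats.gen (2 run).
Changed values: codegen.txt, merge.gen, stats.gen.

Initial pass — values computed on the first demand:
  schema.gen = absv(9) = 9
  omega.gen = absv(9) = 9
  stats.gen = sub(9, -4) = 13
  merge.gen = max2(13, 9) = 13

Second demand — change propagation:
  stats.gen: re-runs because codegen.txt -4->4; new result 5.
  merge.gen: re-runs because stats.gen 13->5; new result 9.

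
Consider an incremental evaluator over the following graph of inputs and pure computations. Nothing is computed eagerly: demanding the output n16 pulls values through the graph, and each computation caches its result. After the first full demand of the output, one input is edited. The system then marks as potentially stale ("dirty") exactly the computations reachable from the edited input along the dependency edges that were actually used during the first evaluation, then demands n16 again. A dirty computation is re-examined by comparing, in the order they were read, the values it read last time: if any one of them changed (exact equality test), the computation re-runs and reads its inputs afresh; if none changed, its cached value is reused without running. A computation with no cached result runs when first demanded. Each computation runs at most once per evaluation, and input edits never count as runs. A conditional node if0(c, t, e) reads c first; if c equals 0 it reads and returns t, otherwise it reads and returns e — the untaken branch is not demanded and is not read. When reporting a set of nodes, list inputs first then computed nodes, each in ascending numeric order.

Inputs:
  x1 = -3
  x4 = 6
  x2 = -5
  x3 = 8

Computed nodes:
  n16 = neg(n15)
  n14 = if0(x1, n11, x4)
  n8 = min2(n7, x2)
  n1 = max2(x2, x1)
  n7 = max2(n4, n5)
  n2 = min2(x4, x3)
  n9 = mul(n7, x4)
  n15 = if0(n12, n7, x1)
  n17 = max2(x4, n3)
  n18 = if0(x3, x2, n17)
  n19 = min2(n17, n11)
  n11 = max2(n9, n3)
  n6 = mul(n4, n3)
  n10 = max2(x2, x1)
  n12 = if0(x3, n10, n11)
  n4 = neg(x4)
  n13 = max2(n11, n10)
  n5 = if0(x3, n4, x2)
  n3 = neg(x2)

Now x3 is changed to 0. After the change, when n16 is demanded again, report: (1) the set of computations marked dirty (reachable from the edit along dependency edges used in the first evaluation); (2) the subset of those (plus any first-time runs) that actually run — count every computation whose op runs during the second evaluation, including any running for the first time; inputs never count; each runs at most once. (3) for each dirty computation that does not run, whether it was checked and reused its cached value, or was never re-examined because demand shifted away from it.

Initial pass — values computed on the first demand:
  n3 = neg(-5) = 5
  n4 = neg(6) = -6
  n5 = if0(x3=8 -> else branch x2) = -5
  n7 = max2(-6, -5) = -5
  n9 = mul(-5, 6) = -30
  n11 = max2(-30, 5) = 5
  n12 = if0(x3=8 -> else branch n11) = 5
  n15 = if0(n12=5 -> else branch x1) = -3
  n16 = neg(-3) = 3

Second demand — change propagation:
  n5: dirty yet unreached — the second evaluation never asks for it.
  n7: dirty yet unreached — the second evaluation never asks for it.
  n9: dirty yet unreached — the second evaluation never asks for it.
  n10: newly demanded (no cache) — executes and yields -3.
  n11: dirty yet unreached — the second evaluation never asks for it.
  n12: re-runs because x3 8->0; new result -3.
  n15: re-runs because n12 5->-3; new result -3 (unchanged).
  n16: re-examined; everything it read last time is the same (n15 unchanged) — cache 3 kept, no run.

The important point: the flipped condition redirects demand; n5, n7, n9, n11 are left stale, never re-checked.

Dirty set: n5, n7, n9, n11, n12, n15, n16.
Run set: n10, n12, n15 (3 run).
Re-examined without running (cache reused): n16.
Left stale — demand moved off them: n5, n7, n9, n11.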